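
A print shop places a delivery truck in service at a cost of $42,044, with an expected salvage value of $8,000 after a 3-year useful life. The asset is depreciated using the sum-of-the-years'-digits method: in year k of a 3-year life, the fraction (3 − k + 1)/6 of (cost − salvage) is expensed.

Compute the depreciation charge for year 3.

$5,674

Depreciable base = $42,044 − $8,000 = $34,044.
Sum of the years' digits = 3+2+1 = 6.
Year 1: $34,044 × 3/6 = $17,022. Book value $25,022.
Year 2: $34,044 × 2/6 = $11,348. Book value $13,674.
Year 3: $34,044 × 1/6 = $5,674. Book value $8,000.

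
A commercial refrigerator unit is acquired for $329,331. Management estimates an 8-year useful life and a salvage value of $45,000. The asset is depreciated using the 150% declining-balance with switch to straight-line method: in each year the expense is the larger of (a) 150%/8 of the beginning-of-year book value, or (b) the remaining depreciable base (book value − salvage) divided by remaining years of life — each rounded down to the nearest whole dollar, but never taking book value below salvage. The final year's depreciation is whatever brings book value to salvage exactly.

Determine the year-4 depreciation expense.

$33,121

Depreciable base = $329,331 − $45,000 = $284,331.
Year 1: DB = ⌊$329,331 × 150%/8⌋ = $61,749; SL = ⌊$284,331/8⌋ = $35,541 → take DB $61,749. Book value $267,582.
Year 2: DB = ⌊$267,582 × 150%/8⌋ = $50,171; SL = ⌊$222,582/7⌋ = $31,797 → take DB $50,171. Book value $217,411.
Year 3: DB = ⌊$217,411 × 150%/8⌋ = $40,764; SL = ⌊$172,411/6⌋ = $28,735 → take DB $40,764. Book value $176,647.
Year 4: DB = ⌊$176,647 × 150%/8⌋ = $33,121; SL = ⌊$131,647/5⌋ = $26,329 → take DB $33,121. Book value $143,526.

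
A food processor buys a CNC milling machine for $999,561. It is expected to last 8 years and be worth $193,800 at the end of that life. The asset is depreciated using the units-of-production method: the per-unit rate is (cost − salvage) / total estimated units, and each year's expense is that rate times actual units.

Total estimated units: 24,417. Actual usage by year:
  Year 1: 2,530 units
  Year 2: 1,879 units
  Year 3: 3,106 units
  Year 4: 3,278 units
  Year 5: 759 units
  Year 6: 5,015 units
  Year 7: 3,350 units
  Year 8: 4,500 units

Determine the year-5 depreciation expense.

$25,047

Depreciable base = $999,561 − $193,800 = $805,761.
Rate = $805,761 / 24,417 units = $33 per unit.
Year 1: 2,530 × $33 = $83,490. Book value $916,071.
Year 2: 1,879 × $33 = $62,007. Book value $854,064.
Year 3: 3,106 × $33 = $102,498. Book value $751,566.
Year 4: 3,278 × $33 = $108,174. Book value $643,392.
Year 5: 759 × $33 = $25,047. Book value $618,345.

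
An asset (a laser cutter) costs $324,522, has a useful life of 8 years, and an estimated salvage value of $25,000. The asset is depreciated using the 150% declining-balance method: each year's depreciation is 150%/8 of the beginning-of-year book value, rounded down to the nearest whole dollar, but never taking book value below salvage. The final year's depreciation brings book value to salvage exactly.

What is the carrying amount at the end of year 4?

Depreciable base = $324,522 − $25,000 = $299,522.
Year 1: ⌊$324,522 × 150%/8⌋ = $60,847. Book value $263,675.
Year 2: ⌊$263,675 × 150%/8⌋ = $49,439. Book value $214,236.
Year 3: ⌊$214,236 × 150%/8⌋ = $40,169. Book value $174,067.
Year 4: ⌊$174,067 × 150%/8⌋ = $32,637. Book value $141,430.

$141,430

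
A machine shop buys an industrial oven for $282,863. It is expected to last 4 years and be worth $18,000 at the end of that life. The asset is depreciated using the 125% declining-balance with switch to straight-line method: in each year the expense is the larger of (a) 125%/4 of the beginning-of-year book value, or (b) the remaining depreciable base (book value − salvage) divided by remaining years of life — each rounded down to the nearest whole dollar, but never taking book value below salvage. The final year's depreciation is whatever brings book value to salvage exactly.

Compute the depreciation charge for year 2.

$60,771

Depreciable base = $282,863 − $18,000 = $264,863.
Year 1: DB = ⌊$282,863 × 125%/4⌋ = $88,394; SL = ⌊$264,863/4⌋ = $66,215 → take DB $88,394. Book value $194,469.
Year 2: DB = ⌊$194,469 × 125%/4⌋ = $60,771; SL = ⌊$176,469/3⌋ = $58,823 → take DB $60,771. Book value $133,698.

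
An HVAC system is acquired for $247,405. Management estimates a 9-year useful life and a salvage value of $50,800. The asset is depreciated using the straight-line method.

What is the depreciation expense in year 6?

Depreciable base = $247,405 − $50,800 = $196,605.
Annual expense = $196,605 / 9 = $21,845.

$21,845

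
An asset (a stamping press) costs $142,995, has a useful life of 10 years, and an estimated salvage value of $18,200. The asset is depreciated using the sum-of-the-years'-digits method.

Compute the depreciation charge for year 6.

Depreciable base = $142,995 − $18,200 = $124,795.
Sum of the years' digits = 10+9+8+7+6+5+4+3+2+1 = 55.
Year 1: $124,795 × 10/55 = $22,690. Book value $120,305.
Year 2: $124,795 × 9/55 = $20,421. Book value $99,884.
Year 3: $124,795 × 8/55 = $18,152. Book value $81,732.
Year 4: $124,795 × 7/55 = $15,883. Book value $65,849.
Year 5: $124,795 × 6/55 = $13,614. Book value $52,235.
Year 6: $124,795 × 5/55 = $11,345. Book value $40,890.

$11,345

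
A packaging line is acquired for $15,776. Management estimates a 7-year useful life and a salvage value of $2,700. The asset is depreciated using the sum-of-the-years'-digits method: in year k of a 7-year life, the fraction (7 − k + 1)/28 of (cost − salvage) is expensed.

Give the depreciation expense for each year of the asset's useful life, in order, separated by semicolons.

$3,269; $2,802; $2,335; $1,868; $1,401; $934; $467

Depreciable base = $15,776 − $2,700 = $13,076.
Sum of the years' digits = 7+6+5+4+3+2+1 = 28.
Year 1: $13,076 × 7/28 = $3,269. Book value $12,507.
Year 2: $13,076 × 6/28 = $2,802. Book value $9,705.
Year 3: $13,076 × 5/28 = $2,335. Book value $7,370.
Year 4: $13,076 × 4/28 = $1,868. Book value $5,502.
Year 5: $13,076 × 3/28 = $1,401. Book value $4,101.
Year 6: $13,076 × 2/28 = $934. Book value $3,167.
Year 7: $13,076 × 1/28 = $467. Book value $2,700.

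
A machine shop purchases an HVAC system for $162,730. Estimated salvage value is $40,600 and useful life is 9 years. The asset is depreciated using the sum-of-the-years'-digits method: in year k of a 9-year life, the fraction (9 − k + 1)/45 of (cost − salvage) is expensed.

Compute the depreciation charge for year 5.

$13,570

Depreciable base = $162,730 − $40,600 = $122,130.
Sum of the years' digits = 9+8+7+6+5+4+3+2+1 = 45.
Year 1: $122,130 × 9/45 = $24,426. Book value $138,304.
Year 2: $122,130 × 8/45 = $21,712. Book value $116,592.
Year 3: $122,130 × 7/45 = $18,998. Book value $97,594.
Year 4: $122,130 × 6/45 = $16,284. Book value $81,310.
Year 5: $122,130 × 5/45 = $13,570. Book value $67,740.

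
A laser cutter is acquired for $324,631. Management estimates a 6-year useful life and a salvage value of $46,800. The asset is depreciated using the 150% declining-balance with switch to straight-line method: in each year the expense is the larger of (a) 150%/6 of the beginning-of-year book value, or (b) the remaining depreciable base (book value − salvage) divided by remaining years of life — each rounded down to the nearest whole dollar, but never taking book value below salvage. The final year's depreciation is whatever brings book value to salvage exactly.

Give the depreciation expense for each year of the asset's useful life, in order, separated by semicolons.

$81,157; $60,868; $45,651; $34,238; $27,958; $27,959

Depreciable base = $324,631 − $46,800 = $277,831.
Year 1: DB = ⌊$324,631 × 150%/6⌋ = $81,157; SL = ⌊$277,831/6⌋ = $46,305 → take DB $81,157. Book value $243,474.
Year 2: DB = ⌊$243,474 × 150%/6⌋ = $60,868; SL = ⌊$196,674/5⌋ = $39,334 → take DB $60,868. Book value $182,606.
Year 3: DB = ⌊$182,606 × 150%/6⌋ = $45,651; SL = ⌊$135,806/4⌋ = $33,951 → take DB $45,651. Book value $136,955.
Year 4: DB = ⌊$136,955 × 150%/6⌋ = $34,238; SL = ⌊$90,155/3⌋ = $30,051 → take DB $34,238. Book value $102,717.
Year 5: DB = ⌊$102,717 × 150%/6⌋ = $25,679; SL = ⌊$55,917/2⌋ = $27,958 → take SL $27,958. Book value $74,759.
Year 6 (final): $74,759 − $46,800 = $27,959. Book value $46,800.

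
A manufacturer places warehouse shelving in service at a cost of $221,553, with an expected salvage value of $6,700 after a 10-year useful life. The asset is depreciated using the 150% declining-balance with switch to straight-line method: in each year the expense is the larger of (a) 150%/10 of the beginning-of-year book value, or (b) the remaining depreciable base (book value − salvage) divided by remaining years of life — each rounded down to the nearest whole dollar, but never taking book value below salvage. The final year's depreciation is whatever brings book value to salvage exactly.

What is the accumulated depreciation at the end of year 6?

$142,217

Depreciable base = $221,553 − $6,700 = $214,853.
Year 1: DB = ⌊$221,553 × 150%/10⌋ = $33,232; SL = ⌊$214,853/10⌋ = $21,485 → take DB $33,232. Book value $188,321.
Year 2: DB = ⌊$188,321 × 150%/10⌋ = $28,248; SL = ⌊$181,621/9⌋ = $20,180 → take DB $28,248. Book value $160,073.
Year 3: DB = ⌊$160,073 × 150%/10⌋ = $24,010; SL = ⌊$153,373/8⌋ = $19,171 → take DB $24,010. Book value $136,063.
Year 4: DB = ⌊$136,063 × 150%/10⌋ = $20,409; SL = ⌊$129,363/7⌋ = $18,480 → take DB $20,409. Book value $115,654.
Year 5: DB = ⌊$115,654 × 150%/10⌋ = $17,348; SL = ⌊$108,954/6⌋ = $18,159 → take SL $18,159. Book value $97,495.
Year 6: DB = ⌊$97,495 × 150%/10⌋ = $14,624; SL = ⌊$90,795/5⌋ = $18,159 → take SL $18,159. Book value $79,336.
Accumulated through year 6 = $221,553 − $79,336 = $142,217.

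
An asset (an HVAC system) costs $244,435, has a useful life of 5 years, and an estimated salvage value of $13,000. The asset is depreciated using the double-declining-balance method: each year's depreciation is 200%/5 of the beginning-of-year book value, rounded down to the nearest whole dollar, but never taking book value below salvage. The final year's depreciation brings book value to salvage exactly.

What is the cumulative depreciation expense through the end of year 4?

Depreciable base = $244,435 − $13,000 = $231,435.
Year 1: ⌊$244,435 × 200%/5⌋ = $97,774. Book value $146,661.
Year 2: ⌊$146,661 × 200%/5⌋ = $58,664. Book value $87,997.
Year 3: ⌊$87,997 × 200%/5⌋ = $35,198. Book value $52,799.
Year 4: ⌊$52,799 × 200%/5⌋ = $21,119. Book value $31,680.
Accumulated through year 4 = $244,435 − $31,680 = $212,755.

$212,755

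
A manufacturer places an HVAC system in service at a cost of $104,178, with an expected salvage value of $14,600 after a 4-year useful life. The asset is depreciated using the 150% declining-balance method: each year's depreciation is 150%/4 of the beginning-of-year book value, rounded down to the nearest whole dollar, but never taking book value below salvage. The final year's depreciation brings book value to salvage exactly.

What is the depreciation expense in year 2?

$24,417

Depreciable base = $104,178 − $14,600 = $89,578.
Year 1: ⌊$104,178 × 150%/4⌋ = $39,066. Book value $65,112.
Year 2: ⌊$65,112 × 150%/4⌋ = $24,417. Book value $40,695.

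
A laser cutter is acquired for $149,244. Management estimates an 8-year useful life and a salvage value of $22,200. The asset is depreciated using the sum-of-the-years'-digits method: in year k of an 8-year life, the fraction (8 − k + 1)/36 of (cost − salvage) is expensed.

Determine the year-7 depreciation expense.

Depreciable base = $149,244 − $22,200 = $127,044.
Sum of the years' digits = 8+7+6+5+4+3+2+1 = 36.
Year 1: $127,044 × 8/36 = $28,232. Book value $121,012.
Year 2: $127,044 × 7/36 = $24,703. Book value $96,309.
Year 3: $127,044 × 6/36 = $21,174. Book value $75,135.
Year 4: $127,044 × 5/36 = $17,645. Book value $57,490.
Year 5: $127,044 × 4/36 = $14,116. Book value $43,374.
Year 6: $127,044 × 3/36 = $10,587. Book value $32,787.
Year 7: $127,044 × 2/36 = $7,058. Book value $25,729.

$7,058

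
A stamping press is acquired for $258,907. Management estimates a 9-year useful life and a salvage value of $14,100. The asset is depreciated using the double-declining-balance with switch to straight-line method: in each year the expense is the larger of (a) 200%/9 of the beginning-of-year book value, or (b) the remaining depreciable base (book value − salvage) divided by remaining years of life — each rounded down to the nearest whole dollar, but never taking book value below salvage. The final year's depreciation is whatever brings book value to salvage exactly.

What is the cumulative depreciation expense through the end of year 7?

Depreciable base = $258,907 − $14,100 = $244,807.
Year 1: DB = ⌊$258,907 × 200%/9⌋ = $57,534; SL = ⌊$244,807/9⌋ = $27,200 → take DB $57,534. Book value $201,373.
Year 2: DB = ⌊$201,373 × 200%/9⌋ = $44,749; SL = ⌊$187,273/8⌋ = $23,409 → take DB $44,749. Book value $156,624.
Year 3: DB = ⌊$156,624 × 200%/9⌋ = $34,805; SL = ⌊$142,524/7⌋ = $20,360 → take DB $34,805. Book value $121,819.
Year 4: DB = ⌊$121,819 × 200%/9⌋ = $27,070; SL = ⌊$107,719/6⌋ = $17,953 → take DB $27,070. Book value $94,749.
Year 5: DB = ⌊$94,749 × 200%/9⌋ = $21,055; SL = ⌊$80,649/5⌋ = $16,129 → take DB $21,055. Book value $73,694.
Year 6: DB = ⌊$73,694 × 200%/9⌋ = $16,376; SL = ⌊$59,594/4⌋ = $14,898 → take DB $16,376. Book value $57,318.
Year 7: DB = ⌊$57,318 × 200%/9⌋ = $12,737; SL = ⌊$43,218/3⌋ = $14,406 → take SL $14,406. Book value $42,912.
Accumulated through year 7 = $258,907 − $42,912 = $215,995.

$215,995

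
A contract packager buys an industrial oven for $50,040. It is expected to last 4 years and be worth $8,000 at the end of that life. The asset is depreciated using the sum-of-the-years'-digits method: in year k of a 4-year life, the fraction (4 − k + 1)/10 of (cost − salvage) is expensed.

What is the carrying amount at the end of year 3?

$12,204

Depreciable base = $50,040 − $8,000 = $42,040.
Sum of the years' digits = 4+3+2+1 = 10.
Year 1: $42,040 × 4/10 = $16,816. Book value $33,224.
Year 2: $42,040 × 3/10 = $12,612. Book value $20,612.
Year 3: $42,040 × 2/10 = $8,408. Book value $12,204.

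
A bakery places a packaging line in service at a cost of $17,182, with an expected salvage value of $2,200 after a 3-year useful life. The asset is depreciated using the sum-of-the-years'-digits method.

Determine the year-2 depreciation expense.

$4,994

Depreciable base = $17,182 − $2,200 = $14,982.
Sum of the years' digits = 3+2+1 = 6.
Year 1: $14,982 × 3/6 = $7,491. Book value $9,691.
Year 2: $14,982 × 2/6 = $4,994. Book value $4,697.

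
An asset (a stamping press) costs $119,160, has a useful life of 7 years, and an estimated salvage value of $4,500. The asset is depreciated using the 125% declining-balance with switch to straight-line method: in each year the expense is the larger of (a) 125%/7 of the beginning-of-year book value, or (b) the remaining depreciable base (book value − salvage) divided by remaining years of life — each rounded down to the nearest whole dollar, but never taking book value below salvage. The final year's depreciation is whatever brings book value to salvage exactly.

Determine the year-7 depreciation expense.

$15,181

Depreciable base = $119,160 − $4,500 = $114,660.
Year 1: DB = ⌊$119,160 × 125%/7⌋ = $21,278; SL = ⌊$114,660/7⌋ = $16,380 → take DB $21,278. Book value $97,882.
Year 2: DB = ⌊$97,882 × 125%/7⌋ = $17,478; SL = ⌊$93,382/6⌋ = $15,563 → take DB $17,478. Book value $80,404.
Year 3: DB = ⌊$80,404 × 125%/7⌋ = $14,357; SL = ⌊$75,904/5⌋ = $15,180 → take SL $15,180. Book value $65,224.
Year 4: DB = ⌊$65,224 × 125%/7⌋ = $11,647; SL = ⌊$60,724/4⌋ = $15,181 → take SL $15,181. Book value $50,043.
Year 5: DB = ⌊$50,043 × 125%/7⌋ = $8,936; SL = ⌊$45,543/3⌋ = $15,181 → take SL $15,181. Book value $34,862.
Year 6: DB = ⌊$34,862 × 125%/7⌋ = $6,225; SL = ⌊$30,362/2⌋ = $15,181 → take SL $15,181. Book value $19,681.
Year 7 (final): $19,681 − $4,500 = $15,181. Book value $4,500.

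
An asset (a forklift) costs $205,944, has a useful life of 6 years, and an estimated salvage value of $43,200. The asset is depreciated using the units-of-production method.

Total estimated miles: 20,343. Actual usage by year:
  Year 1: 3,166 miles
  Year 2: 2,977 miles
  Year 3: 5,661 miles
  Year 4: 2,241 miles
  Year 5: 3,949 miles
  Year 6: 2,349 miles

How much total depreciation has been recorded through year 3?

$94,432

Depreciable base = $205,944 − $43,200 = $162,744.
Rate = $162,744 / 20,343 miles = $8 per mile.
Year 1: 3,166 × $8 = $25,328. Book value $180,616.
Year 2: 2,977 × $8 = $23,816. Book value $156,800.
Year 3: 5,661 × $8 = $45,288. Book value $111,512.
Accumulated through year 3 = $205,944 − $111,512 = $94,432.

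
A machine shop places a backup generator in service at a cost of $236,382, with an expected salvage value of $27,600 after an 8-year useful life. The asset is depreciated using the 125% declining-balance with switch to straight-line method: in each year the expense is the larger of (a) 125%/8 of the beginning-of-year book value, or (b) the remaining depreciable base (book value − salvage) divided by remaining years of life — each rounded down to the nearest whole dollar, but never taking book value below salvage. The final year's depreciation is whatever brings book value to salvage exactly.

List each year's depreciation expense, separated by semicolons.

Depreciable base = $236,382 − $27,600 = $208,782.
Year 1: DB = ⌊$236,382 × 125%/8⌋ = $36,934; SL = ⌊$208,782/8⌋ = $26,097 → take DB $36,934. Book value $199,448.
Year 2: DB = ⌊$199,448 × 125%/8⌋ = $31,163; SL = ⌊$171,848/7⌋ = $24,549 → take DB $31,163. Book value $168,285.
Year 3: DB = ⌊$168,285 × 125%/8⌋ = $26,294; SL = ⌊$140,685/6⌋ = $23,447 → take DB $26,294. Book value $141,991.
Year 4: DB = ⌊$141,991 × 125%/8⌋ = $22,186; SL = ⌊$114,391/5⌋ = $22,878 → take SL $22,878. Book value $119,113.
Year 5: DB = ⌊$119,113 × 125%/8⌋ = $18,611; SL = ⌊$91,513/4⌋ = $22,878 → take SL $22,878. Book value $96,235.
Year 6: DB = ⌊$96,235 × 125%/8⌋ = $15,036; SL = ⌊$68,635/3⌋ = $22,878 → take SL $22,878. Book value $73,357.
Year 7: DB = ⌊$73,357 × 125%/8⌋ = $11,462; SL = ⌊$45,757/2⌋ = $22,878 → take SL $22,878. Book value $50,479.
Year 8 (final): $50,479 − $27,600 = $22,879. Book value $27,600.

$36,934; $31,163; $26,294; $22,878; $22,878; $22,878; $22,878; $22,879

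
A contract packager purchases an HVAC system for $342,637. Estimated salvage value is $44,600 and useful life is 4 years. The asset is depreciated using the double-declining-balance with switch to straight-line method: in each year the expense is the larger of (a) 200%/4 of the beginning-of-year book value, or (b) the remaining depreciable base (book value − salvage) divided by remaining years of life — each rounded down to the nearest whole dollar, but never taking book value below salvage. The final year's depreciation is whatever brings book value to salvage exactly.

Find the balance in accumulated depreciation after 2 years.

$256,977

Depreciable base = $342,637 − $44,600 = $298,037.
Year 1: DB = ⌊$342,637 × 200%/4⌋ = $171,318; SL = ⌊$298,037/4⌋ = $74,509 → take DB $171,318. Book value $171,319.
Year 2: DB = ⌊$171,319 × 200%/4⌋ = $85,659; SL = ⌊$126,719/3⌋ = $42,239 → take DB $85,659. Book value $85,660.
Accumulated through year 2 = $342,637 − $85,660 = $256,977.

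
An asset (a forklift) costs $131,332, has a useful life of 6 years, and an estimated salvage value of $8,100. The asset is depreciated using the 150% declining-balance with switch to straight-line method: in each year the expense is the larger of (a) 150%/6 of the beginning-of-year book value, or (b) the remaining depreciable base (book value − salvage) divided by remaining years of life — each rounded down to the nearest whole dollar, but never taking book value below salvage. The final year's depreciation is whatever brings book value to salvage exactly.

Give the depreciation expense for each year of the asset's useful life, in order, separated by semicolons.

Depreciable base = $131,332 − $8,100 = $123,232.
Year 1: DB = ⌊$131,332 × 150%/6⌋ = $32,833; SL = ⌊$123,232/6⌋ = $20,538 → take DB $32,833. Book value $98,499.
Year 2: DB = ⌊$98,499 × 150%/6⌋ = $24,624; SL = ⌊$90,399/5⌋ = $18,079 → take DB $24,624. Book value $73,875.
Year 3: DB = ⌊$73,875 × 150%/6⌋ = $18,468; SL = ⌊$65,775/4⌋ = $16,443 → take DB $18,468. Book value $55,407.
Year 4: DB = ⌊$55,407 × 150%/6⌋ = $13,851; SL = ⌊$47,307/3⌋ = $15,769 → take SL $15,769. Book value $39,638.
Year 5: DB = ⌊$39,638 × 150%/6⌋ = $9,909; SL = ⌊$31,538/2⌋ = $15,769 → take SL $15,769. Book value $23,869.
Year 6 (final): $23,869 − $8,100 = $15,769. Book value $8,100.

$32,833; $24,624; $18,468; $15,769; $15,769; $15,769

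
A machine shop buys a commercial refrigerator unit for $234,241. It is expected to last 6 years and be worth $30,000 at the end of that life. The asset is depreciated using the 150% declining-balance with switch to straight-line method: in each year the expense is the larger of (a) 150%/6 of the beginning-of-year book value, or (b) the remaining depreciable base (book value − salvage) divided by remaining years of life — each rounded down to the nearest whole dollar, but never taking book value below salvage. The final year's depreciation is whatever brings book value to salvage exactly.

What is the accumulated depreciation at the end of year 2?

$102,480

Depreciable base = $234,241 − $30,000 = $204,241.
Year 1: DB = ⌊$234,241 × 150%/6⌋ = $58,560; SL = ⌊$204,241/6⌋ = $34,040 → take DB $58,560. Book value $175,681.
Year 2: DB = ⌊$175,681 × 150%/6⌋ = $43,920; SL = ⌊$145,681/5⌋ = $29,136 → take DB $43,920. Book value $131,761.
Accumulated through year 2 = $234,241 − $131,761 = $102,480.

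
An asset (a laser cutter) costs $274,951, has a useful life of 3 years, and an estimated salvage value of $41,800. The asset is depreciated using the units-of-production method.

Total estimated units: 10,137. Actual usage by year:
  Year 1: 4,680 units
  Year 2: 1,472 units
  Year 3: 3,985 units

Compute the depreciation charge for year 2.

$33,856

Depreciable base = $274,951 − $41,800 = $233,151.
Rate = $233,151 / 10,137 units = $23 per unit.
Year 1: 4,680 × $23 = $107,640. Book value $167,311.
Year 2: 1,472 × $23 = $33,856. Book value $133,455.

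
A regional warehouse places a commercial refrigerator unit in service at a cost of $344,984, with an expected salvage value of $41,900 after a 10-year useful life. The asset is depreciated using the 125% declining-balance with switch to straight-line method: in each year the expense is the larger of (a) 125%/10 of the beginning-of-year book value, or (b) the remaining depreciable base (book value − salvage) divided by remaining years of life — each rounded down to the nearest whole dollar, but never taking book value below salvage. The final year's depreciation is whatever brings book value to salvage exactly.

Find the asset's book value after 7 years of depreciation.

Depreciable base = $344,984 − $41,900 = $303,084.
Year 1: DB = ⌊$344,984 × 125%/10⌋ = $43,123; SL = ⌊$303,084/10⌋ = $30,308 → take DB $43,123. Book value $301,861.
Year 2: DB = ⌊$301,861 × 125%/10⌋ = $37,732; SL = ⌊$259,961/9⌋ = $28,884 → take DB $37,732. Book value $264,129.
Year 3: DB = ⌊$264,129 × 125%/10⌋ = $33,016; SL = ⌊$222,229/8⌋ = $27,778 → take DB $33,016. Book value $231,113.
Year 4: DB = ⌊$231,113 × 125%/10⌋ = $28,889; SL = ⌊$189,213/7⌋ = $27,030 → take DB $28,889. Book value $202,224.
Year 5: DB = ⌊$202,224 × 125%/10⌋ = $25,278; SL = ⌊$160,324/6⌋ = $26,720 → take SL $26,720. Book value $175,504.
Year 6: DB = ⌊$175,504 × 125%/10⌋ = $21,938; SL = ⌊$133,604/5⌋ = $26,720 → take SL $26,720. Book value $148,784.
Year 7: DB = ⌊$148,784 × 125%/10⌋ = $18,598; SL = ⌊$106,884/4⌋ = $26,721 → take SL $26,721. Book value $122,063.

$122,063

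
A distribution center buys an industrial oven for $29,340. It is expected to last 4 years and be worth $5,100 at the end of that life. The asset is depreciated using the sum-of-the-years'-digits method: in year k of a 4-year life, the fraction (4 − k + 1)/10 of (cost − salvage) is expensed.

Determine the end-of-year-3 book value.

$7,524

Depreciable base = $29,340 − $5,100 = $24,240.
Sum of the years' digits = 4+3+2+1 = 10.
Year 1: $24,240 × 4/10 = $9,696. Book value $19,644.
Year 2: $24,240 × 3/10 = $7,272. Book value $12,372.
Year 3: $24,240 × 2/10 = $4,848. Book value $7,524.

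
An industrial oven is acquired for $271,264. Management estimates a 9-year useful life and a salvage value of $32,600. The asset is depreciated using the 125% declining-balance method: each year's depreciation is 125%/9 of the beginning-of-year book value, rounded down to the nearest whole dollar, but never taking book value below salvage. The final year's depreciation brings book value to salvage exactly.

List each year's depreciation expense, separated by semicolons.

$37,675; $32,442; $27,937; $24,056; $20,715; $17,838; $15,361; $13,227; $49,413

Depreciable base = $271,264 − $32,600 = $238,664.
Year 1: ⌊$271,264 × 125%/9⌋ = $37,675. Book value $233,589.
Year 2: ⌊$233,589 × 125%/9⌋ = $32,442. Book value $201,147.
Year 3: ⌊$201,147 × 125%/9⌋ = $27,937. Book value $173,210.
Year 4: ⌊$173,210 × 125%/9⌋ = $24,056. Book value $149,154.
Year 5: ⌊$149,154 × 125%/9⌋ = $20,715. Book value $128,439.
Year 6: ⌊$128,439 × 125%/9⌋ = $17,838. Book value $110,601.
Year 7: ⌊$110,601 × 125%/9⌋ = $15,361. Book value $95,240.
Year 8: ⌊$95,240 × 125%/9⌋ = $13,227. Book value $82,013.
Year 9 (final): $82,013 − $32,600 = $49,413. Book value $32,600.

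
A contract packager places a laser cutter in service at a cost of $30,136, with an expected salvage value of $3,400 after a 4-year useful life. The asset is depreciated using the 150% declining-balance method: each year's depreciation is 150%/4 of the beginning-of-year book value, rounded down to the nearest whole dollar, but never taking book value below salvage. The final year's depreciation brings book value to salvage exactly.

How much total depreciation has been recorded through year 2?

$18,364

Depreciable base = $30,136 − $3,400 = $26,736.
Year 1: ⌊$30,136 × 150%/4⌋ = $11,301. Book value $18,835.
Year 2: ⌊$18,835 × 150%/4⌋ = $7,063. Book value $11,772.
Accumulated through year 2 = $30,136 − $11,772 = $18,364.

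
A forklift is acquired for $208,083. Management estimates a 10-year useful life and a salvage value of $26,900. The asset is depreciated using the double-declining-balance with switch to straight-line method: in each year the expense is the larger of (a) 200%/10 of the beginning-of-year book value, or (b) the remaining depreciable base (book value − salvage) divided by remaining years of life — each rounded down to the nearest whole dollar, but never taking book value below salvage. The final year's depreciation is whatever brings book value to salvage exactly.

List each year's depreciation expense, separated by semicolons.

$41,616; $33,293; $26,634; $21,308; $17,046; $13,637; $10,909; $8,728; $6,982; $1,030

Depreciable base = $208,083 − $26,900 = $181,183.
Year 1: DB = ⌊$208,083 × 200%/10⌋ = $41,616; SL = ⌊$181,183/10⌋ = $18,118 → take DB $41,616. Book value $166,467.
Year 2: DB = ⌊$166,467 × 200%/10⌋ = $33,293; SL = ⌊$139,567/9⌋ = $15,507 → take DB $33,293. Book value $133,174.
Year 3: DB = ⌊$133,174 × 200%/10⌋ = $26,634; SL = ⌊$106,274/8⌋ = $13,284 → take DB $26,634. Book value $106,540.
Year 4: DB = ⌊$106,540 × 200%/10⌋ = $21,308; SL = ⌊$79,640/7⌋ = $11,377 → take DB $21,308. Book value $85,232.
Year 5: DB = ⌊$85,232 × 200%/10⌋ = $17,046; SL = ⌊$58,332/6⌋ = $9,722 → take DB $17,046. Book value $68,186.
Year 6: DB = ⌊$68,186 × 200%/10⌋ = $13,637; SL = ⌊$41,286/5⌋ = $8,257 → take DB $13,637. Book value $54,549.
Year 7: DB = ⌊$54,549 × 200%/10⌋ = $10,909; SL = ⌊$27,649/4⌋ = $6,912 → take DB $10,909. Book value $43,640.
Year 8: DB = ⌊$43,640 × 200%/10⌋ = $8,728; SL = ⌊$16,740/3⌋ = $5,580 → take DB $8,728. Book value $34,912.
Year 9: DB = ⌊$34,912 × 200%/10⌋ = $6,982; SL = ⌊$8,012/2⌋ = $4,006 → take DB $6,982. Book value $27,930.
Year 10 (final): $27,930 − $26,900 = $1,030. Book value $26,900.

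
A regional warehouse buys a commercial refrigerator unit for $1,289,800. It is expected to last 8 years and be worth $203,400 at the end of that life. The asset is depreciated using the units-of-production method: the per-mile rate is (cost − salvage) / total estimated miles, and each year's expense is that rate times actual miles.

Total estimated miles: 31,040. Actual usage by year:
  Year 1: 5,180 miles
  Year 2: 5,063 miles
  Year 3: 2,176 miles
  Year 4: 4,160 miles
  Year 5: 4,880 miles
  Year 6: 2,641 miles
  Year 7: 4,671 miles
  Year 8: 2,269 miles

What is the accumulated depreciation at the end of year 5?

$751,065

Depreciable base = $1,289,800 − $203,400 = $1,086,400.
Rate = $1,086,400 / 31,040 miles = $35 per mile.
Year 1: 5,180 × $35 = $181,300. Book value $1,108,500.
Year 2: 5,063 × $35 = $177,205. Book value $931,295.
Year 3: 2,176 × $35 = $76,160. Book value $855,135.
Year 4: 4,160 × $35 = $145,600. Book value $709,535.
Year 5: 4,880 × $35 = $170,800. Book value $538,735.
Accumulated through year 5 = $1,289,800 − $538,735 = $751,065.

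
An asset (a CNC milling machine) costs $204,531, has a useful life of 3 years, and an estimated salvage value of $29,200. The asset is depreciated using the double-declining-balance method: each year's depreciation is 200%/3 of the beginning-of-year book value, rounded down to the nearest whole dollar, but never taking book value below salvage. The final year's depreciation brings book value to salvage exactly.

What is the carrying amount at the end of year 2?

$29,200

Depreciable base = $204,531 − $29,200 = $175,331.
Year 1: ⌊$204,531 × 200%/3⌋ = $136,354. Book value $68,177.
Year 2: ⌊$68,177 × 200%/3⌋ = $45,451, capped at $38,977. Book value $29,200.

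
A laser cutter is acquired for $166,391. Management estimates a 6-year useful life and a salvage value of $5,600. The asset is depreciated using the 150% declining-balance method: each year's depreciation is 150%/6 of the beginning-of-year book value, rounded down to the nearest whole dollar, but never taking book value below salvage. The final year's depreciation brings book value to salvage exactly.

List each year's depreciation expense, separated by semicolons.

$41,597; $31,198; $23,399; $17,549; $13,162; $33,886

Depreciable base = $166,391 − $5,600 = $160,791.
Year 1: ⌊$166,391 × 150%/6⌋ = $41,597. Book value $124,794.
Year 2: ⌊$124,794 × 150%/6⌋ = $31,198. Book value $93,596.
Year 3: ⌊$93,596 × 150%/6⌋ = $23,399. Book value $70,197.
Year 4: ⌊$70,197 × 150%/6⌋ = $17,549. Book value $52,648.
Year 5: ⌊$52,648 × 150%/6⌋ = $13,162. Book value $39,486.
Year 6 (final): $39,486 − $5,600 = $33,886. Book value $5,600.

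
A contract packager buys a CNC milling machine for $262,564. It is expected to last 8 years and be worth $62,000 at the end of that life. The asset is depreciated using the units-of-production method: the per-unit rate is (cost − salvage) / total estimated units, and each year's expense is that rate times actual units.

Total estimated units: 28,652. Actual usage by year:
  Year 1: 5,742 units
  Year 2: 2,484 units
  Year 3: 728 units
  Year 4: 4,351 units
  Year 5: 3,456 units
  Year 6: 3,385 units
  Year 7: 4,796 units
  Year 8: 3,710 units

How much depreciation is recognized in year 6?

$23,695

Depreciable base = $262,564 − $62,000 = $200,564.
Rate = $200,564 / 28,652 units = $7 per unit.
Year 1: 5,742 × $7 = $40,194. Book value $222,370.
Year 2: 2,484 × $7 = $17,388. Book value $204,982.
Year 3: 728 × $7 = $5,096. Book value $199,886.
Year 4: 4,351 × $7 = $30,457. Book value $169,429.
Year 5: 3,456 × $7 = $24,192. Book value $145,237.
Year 6: 3,385 × $7 = $23,695. Book value $121,542.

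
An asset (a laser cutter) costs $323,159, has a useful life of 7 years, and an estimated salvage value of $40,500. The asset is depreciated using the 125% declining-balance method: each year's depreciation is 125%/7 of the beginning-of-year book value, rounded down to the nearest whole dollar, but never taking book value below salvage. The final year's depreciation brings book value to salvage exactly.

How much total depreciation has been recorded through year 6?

Depreciable base = $323,159 − $40,500 = $282,659.
Year 1: ⌊$323,159 × 125%/7⌋ = $57,706. Book value $265,453.
Year 2: ⌊$265,453 × 125%/7⌋ = $47,402. Book value $218,051.
Year 3: ⌊$218,051 × 125%/7⌋ = $38,937. Book value $179,114.
Year 4: ⌊$179,114 × 125%/7⌋ = $31,984. Book value $147,130.
Year 5: ⌊$147,130 × 125%/7⌋ = $26,273. Book value $120,857.
Year 6: ⌊$120,857 × 125%/7⌋ = $21,581. Book value $99,276.
Accumulated through year 6 = $323,159 − $99,276 = $223,883.

$223,883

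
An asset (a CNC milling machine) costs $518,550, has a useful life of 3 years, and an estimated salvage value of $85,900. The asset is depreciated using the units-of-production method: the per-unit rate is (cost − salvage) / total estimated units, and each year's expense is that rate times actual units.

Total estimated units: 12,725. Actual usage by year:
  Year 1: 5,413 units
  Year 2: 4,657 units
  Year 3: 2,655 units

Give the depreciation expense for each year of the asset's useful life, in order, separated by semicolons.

$184,042; $158,338; $90,270

Depreciable base = $518,550 − $85,900 = $432,650.
Rate = $432,650 / 12,725 units = $34 per unit.
Year 1: 5,413 × $34 = $184,042. Book value $334,508.
Year 2: 4,657 × $34 = $158,338. Book value $176,170.
Year 3: 2,655 × $34 = $90,270. Book value $85,900.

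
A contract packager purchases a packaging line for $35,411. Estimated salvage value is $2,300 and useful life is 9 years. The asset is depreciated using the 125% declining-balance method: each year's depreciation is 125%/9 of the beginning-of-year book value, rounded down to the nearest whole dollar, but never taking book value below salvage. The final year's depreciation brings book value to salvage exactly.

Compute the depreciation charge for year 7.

$2,005

Depreciable base = $35,411 − $2,300 = $33,111.
Year 1: ⌊$35,411 × 125%/9⌋ = $4,918. Book value $30,493.
Year 2: ⌊$30,493 × 125%/9⌋ = $4,235. Book value $26,258.
Year 3: ⌊$26,258 × 125%/9⌋ = $3,646. Book value $22,612.
Year 4: ⌊$22,612 × 125%/9⌋ = $3,140. Book value $19,472.
Year 5: ⌊$19,472 × 125%/9⌋ = $2,704. Book value $16,768.
Year 6: ⌊$16,768 × 125%/9⌋ = $2,328. Book value $14,440.
Year 7: ⌊$14,440 × 125%/9⌋ = $2,005. Book value $12,435.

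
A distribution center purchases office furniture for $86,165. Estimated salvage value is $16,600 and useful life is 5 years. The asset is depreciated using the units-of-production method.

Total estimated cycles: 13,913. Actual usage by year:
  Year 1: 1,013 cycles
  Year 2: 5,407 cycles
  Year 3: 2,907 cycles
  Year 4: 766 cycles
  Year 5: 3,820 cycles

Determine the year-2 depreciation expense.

$27,035

Depreciable base = $86,165 − $16,600 = $69,565.
Rate = $69,565 / 13,913 cycles = $5 per cycle.
Year 1: 1,013 × $5 = $5,065. Book value $81,100.
Year 2: 5,407 × $5 = $27,035. Book value $54,065.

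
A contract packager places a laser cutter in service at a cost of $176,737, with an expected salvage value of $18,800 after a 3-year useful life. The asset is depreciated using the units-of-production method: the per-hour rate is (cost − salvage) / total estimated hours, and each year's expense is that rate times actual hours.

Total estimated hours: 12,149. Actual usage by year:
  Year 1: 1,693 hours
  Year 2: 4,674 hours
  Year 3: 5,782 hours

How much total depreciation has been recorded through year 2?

$82,771

Depreciable base = $176,737 − $18,800 = $157,937.
Rate = $157,937 / 12,149 hours = $13 per hour.
Year 1: 1,693 × $13 = $22,009. Book value $154,728.
Year 2: 4,674 × $13 = $60,762. Book value $93,966.
Accumulated through year 2 = $176,737 − $93,966 = $82,771.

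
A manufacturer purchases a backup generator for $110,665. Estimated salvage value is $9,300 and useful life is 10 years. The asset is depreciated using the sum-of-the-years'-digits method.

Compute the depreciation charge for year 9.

$3,686

Depreciable base = $110,665 − $9,300 = $101,365.
Sum of the years' digits = 10+9+8+7+6+5+4+3+2+1 = 55.
Year 1: $101,365 × 10/55 = $18,430. Book value $92,235.
Year 2: $101,365 × 9/55 = $16,587. Book value $75,648.
Year 3: $101,365 × 8/55 = $14,744. Book value $60,904.
Year 4: $101,365 × 7/55 = $12,901. Book value $48,003.
Year 5: $101,365 × 6/55 = $11,058. Book value $36,945.
Year 6: $101,365 × 5/55 = $9,215. Book value $27,730.
Year 7: $101,365 × 4/55 = $7,372. Book value $20,358.
Year 8: $101,365 × 3/55 = $5,529. Book value $14,829.
Year 9: $101,365 × 2/55 = $3,686. Book value $11,143.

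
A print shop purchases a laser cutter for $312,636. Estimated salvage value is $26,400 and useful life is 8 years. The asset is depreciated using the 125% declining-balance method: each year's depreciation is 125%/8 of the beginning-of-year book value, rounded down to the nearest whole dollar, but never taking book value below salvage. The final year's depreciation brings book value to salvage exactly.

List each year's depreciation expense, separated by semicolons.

$48,849; $41,216; $34,776; $29,342; $24,758; $20,889; $17,625; $68,781

Depreciable base = $312,636 − $26,400 = $286,236.
Year 1: ⌊$312,636 × 125%/8⌋ = $48,849. Book value $263,787.
Year 2: ⌊$263,787 × 125%/8⌋ = $41,216. Book value $222,571.
Year 3: ⌊$222,571 × 125%/8⌋ = $34,776. Book value $187,795.
Year 4: ⌊$187,795 × 125%/8⌋ = $29,342. Book value $158,453.
Year 5: ⌊$158,453 × 125%/8⌋ = $24,758. Book value $133,695.
Year 6: ⌊$133,695 × 125%/8⌋ = $20,889. Book value $112,806.
Year 7: ⌊$112,806 × 125%/8⌋ = $17,625. Book value $95,181.
Year 8 (final): $95,181 − $26,400 = $68,781. Book value $26,400.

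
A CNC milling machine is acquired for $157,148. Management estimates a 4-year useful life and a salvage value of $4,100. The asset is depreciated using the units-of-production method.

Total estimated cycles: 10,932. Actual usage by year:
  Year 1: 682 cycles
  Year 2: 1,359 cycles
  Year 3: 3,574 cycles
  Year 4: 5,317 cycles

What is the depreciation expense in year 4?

$74,438

Depreciable base = $157,148 − $4,100 = $153,048.
Rate = $153,048 / 10,932 cycles = $14 per cycle.
Year 1: 682 × $14 = $9,548. Book value $147,600.
Year 2: 1,359 × $14 = $19,026. Book value $128,574.
Year 3: 3,574 × $14 = $50,036. Book value $78,538.
Year 4: 5,317 × $14 = $74,438. Book value $4,100.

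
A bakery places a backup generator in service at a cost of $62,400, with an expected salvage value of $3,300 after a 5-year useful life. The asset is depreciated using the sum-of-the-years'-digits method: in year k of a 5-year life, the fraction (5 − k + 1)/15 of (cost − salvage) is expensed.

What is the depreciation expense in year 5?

Depreciable base = $62,400 − $3,300 = $59,100.
Sum of the years' digits = 5+4+3+2+1 = 15.
Year 1: $59,100 × 5/15 = $19,700. Book value $42,700.
Year 2: $59,100 × 4/15 = $15,760. Book value $26,940.
Year 3: $59,100 × 3/15 = $11,820. Book value $15,120.
Year 4: $59,100 × 2/15 = $7,880. Book value $7,240.
Year 5: $59,100 × 1/15 = $3,940. Book value $3,300.

$3,940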